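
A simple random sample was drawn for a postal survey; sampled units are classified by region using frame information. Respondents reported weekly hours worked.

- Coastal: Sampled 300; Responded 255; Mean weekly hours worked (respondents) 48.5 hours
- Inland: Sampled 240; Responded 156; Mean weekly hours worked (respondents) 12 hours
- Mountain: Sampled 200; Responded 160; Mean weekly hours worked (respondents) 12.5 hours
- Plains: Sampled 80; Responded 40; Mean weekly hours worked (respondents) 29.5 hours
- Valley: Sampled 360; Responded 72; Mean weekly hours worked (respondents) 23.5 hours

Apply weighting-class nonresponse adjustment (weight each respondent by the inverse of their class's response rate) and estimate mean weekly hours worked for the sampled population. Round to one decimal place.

26.1

Class response rates: Coastal 255/300 = 85%, Inland 156/240 = 65%, Mountain 160/200 = 80%, Plains 40/80 = 50%, Valley 72/360 = 20%.
With weight = n_sampled/n_responded per class, the weighted class total is n_sampled:
  Coastal: 300 × 48.5 = 14,550
  Inland: 240 × 12 = 2880
  Mountain: 200 × 12.5 = 2500
  Plains: 80 × 29.5 = 2360
  Valley: 360 × 23.5 = 8460
Adjusted estimate = 30,750 / 1,180 = 26.0593 → 26.1.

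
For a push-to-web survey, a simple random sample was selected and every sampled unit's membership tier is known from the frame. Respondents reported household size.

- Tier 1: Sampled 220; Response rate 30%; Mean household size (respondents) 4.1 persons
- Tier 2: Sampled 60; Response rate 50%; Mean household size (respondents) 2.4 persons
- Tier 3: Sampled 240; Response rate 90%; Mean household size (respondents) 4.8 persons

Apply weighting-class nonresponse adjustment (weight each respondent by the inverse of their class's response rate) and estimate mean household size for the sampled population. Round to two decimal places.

4.23

Weighting each respondent by the inverse class response rate inflates each class back to its sampled size, so the class weight is n_sampled:
  Tier 1: 220 × 4.1 = 902
  Tier 2: 60 × 2.4 = 144
  Tier 3: 240 × 4.8 = 1152
Adjusted estimate = 2198 / 520 = 4.22692 → 4.23.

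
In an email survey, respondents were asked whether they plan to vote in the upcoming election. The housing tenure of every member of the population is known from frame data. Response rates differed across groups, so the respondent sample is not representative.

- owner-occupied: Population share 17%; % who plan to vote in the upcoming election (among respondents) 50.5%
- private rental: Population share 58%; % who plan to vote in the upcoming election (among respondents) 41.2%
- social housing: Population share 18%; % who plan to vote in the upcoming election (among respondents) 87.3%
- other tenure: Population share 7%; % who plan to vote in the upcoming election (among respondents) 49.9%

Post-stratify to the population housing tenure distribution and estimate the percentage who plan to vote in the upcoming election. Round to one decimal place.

Reweight to the known housing tenure distribution:
  owner-occupied: 0.17 × 50.5 = 8.585
  private rental: 0.58 × 41.2 = 23.896
  social housing: 0.18 × 87.3 = 15.714
  other tenure: 0.07 × 49.9 = 3.493
Post-stratified estimate = 51.688 → 51.7%.

51.7%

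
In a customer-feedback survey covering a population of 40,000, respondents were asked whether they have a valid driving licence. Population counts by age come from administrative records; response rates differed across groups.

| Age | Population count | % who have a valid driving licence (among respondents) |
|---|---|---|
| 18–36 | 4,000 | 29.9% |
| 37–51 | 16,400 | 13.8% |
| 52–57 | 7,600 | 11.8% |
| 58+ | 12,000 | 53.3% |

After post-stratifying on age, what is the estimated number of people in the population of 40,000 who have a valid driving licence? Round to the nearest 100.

Each cell contributes its population count × the respondent rate:
  18–36: 4,000 × 29.9% = 1196
  37–51: 16,400 × 13.8% = 2263.2
  52–57: 7,600 × 11.8% = 896.8
  58+: 12,000 × 53.3% = 6396
Estimated total = 10,752 → 10,800.

10,800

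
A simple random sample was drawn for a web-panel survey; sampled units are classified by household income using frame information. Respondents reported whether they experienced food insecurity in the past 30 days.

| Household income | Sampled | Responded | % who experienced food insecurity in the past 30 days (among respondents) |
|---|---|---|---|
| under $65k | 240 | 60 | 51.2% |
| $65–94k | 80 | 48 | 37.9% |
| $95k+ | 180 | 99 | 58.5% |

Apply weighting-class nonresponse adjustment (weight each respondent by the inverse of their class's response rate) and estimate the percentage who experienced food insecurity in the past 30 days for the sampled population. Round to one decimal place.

Response rates by class: under $65k 60/240 = 25%, $65–94k 48/80 = 60%, $95k+ 99/180 = 55%.
Weighting each respondent by the inverse class response rate inflates each class back to its sampled size, so the class weight is n_sampled:
  under $65k: 240 × 51.2 = 12,288
  $65–94k: 80 × 37.9 = 3032
  $95k+: 180 × 58.5 = 10,530
Adjusted estimate = 25,850 / 500 = 51.7 → 51.7%.

51.7%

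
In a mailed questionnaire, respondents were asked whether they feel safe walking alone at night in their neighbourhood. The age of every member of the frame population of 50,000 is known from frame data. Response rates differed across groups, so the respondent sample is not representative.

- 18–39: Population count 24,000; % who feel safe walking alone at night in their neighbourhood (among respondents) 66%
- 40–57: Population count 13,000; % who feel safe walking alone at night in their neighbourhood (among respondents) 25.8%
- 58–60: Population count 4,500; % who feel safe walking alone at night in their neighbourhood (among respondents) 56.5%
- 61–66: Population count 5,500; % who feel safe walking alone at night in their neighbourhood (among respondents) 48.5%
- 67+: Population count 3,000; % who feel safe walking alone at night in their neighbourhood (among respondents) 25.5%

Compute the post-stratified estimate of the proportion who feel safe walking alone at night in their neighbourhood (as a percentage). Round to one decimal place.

50.3%

Weight each group's respondent value by its population share:
  18–39: (24,000/50,000) × 66 = 31.68
  40–57: (13,000/50,000) × 25.8 = 6.708
  58–60: (4,500/50,000) × 56.5 = 5.085
  61–66: (5,500/50,000) × 48.5 = 5.335
  67+: (3,000/50,000) × 25.5 = 1.53
Post-stratified estimate = 50.338 → 50.3%.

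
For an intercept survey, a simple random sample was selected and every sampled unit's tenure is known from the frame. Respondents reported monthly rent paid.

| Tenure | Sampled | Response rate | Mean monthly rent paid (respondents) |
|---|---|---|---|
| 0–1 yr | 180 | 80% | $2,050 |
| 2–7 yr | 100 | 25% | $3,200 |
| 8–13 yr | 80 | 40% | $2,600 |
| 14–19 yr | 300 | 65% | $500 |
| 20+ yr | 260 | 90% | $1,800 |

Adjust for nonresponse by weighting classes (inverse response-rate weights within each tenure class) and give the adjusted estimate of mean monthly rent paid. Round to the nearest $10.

$1,650

Each respondent's weight = sampled/responded in their class; summing within a class gives n_sampled, so:
  0–1 yr: 180 × 2050 = 369,000
  2–7 yr: 100 × 3200 = 320,000
  8–13 yr: 80 × 2600 = 208,000
  14–19 yr: 300 × 500 = 150,000
  20+ yr: 260 × 1800 = 468,000
Adjusted estimate = 1,515,000 / 920 = 1646.74 → $1,650.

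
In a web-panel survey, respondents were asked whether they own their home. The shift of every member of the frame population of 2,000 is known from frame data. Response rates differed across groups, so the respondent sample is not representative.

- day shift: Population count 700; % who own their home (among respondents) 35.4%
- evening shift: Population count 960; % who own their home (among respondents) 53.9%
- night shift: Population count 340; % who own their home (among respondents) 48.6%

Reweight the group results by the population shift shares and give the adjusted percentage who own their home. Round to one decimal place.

46.5%

Each cell contributes population-share × respondent value:
  day shift: (700/2,000) × 35.4 = 12.39
  evening shift: (960/2,000) × 53.9 = 25.872
  night shift: (340/2,000) × 48.6 = 8.262
Post-stratified estimate = 46.524 → 46.5%.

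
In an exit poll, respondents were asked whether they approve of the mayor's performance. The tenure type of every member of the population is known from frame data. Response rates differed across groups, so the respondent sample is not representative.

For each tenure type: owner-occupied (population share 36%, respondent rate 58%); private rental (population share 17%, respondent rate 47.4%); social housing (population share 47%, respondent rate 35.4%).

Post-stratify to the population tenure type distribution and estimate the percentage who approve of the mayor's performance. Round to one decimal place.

45.6%

Weight each group's respondent value by its population share:
  owner-occupied: 0.36 × 58 = 20.88
  private rental: 0.17 × 47.4 = 8.058
  social housing: 0.47 × 35.4 = 16.638
Post-stratified estimate = 45.576 → 45.6%.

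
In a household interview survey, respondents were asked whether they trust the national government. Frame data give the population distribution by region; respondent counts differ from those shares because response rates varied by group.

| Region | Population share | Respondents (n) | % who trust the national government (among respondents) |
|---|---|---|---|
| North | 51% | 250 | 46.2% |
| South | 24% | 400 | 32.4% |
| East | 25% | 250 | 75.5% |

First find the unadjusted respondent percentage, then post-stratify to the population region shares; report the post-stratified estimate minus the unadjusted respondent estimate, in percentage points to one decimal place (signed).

Without adjustment, the pooled respondent share is:
  (250/900)×46.2 + (400/900)×32.4 + (250/900)×75.5 = 48.2056%
Post-stratified estimate weights by population shares:
  0.51×46.2 + 0.24×32.4 + 0.25×75.5 = 50.213%
Difference = 50.213 − 48.2056 = 2.0074 pp.

+2.0 percentage points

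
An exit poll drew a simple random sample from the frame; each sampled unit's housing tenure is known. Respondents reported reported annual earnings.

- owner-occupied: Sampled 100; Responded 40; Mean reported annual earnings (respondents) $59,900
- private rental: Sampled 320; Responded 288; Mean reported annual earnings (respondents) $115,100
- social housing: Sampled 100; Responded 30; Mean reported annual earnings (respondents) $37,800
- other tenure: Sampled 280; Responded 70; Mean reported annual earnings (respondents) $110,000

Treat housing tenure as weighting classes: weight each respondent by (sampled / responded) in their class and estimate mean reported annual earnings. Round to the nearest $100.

$96,800

Class response rates: owner-occupied 40/100 = 40%, private rental 288/320 = 90%, social housing 30/100 = 30%, other tenure 70/280 = 25%.
Each respondent's weight = sampled/responded in their class; summing within a class gives n_sampled, so:
  owner-occupied: 100 × 59,900 = 5,990,000
  private rental: 320 × 115,100 = 36,832,000
  social housing: 100 × 37,800 = 3,780,000
  other tenure: 280 × 110,000 = 30,800,000
Adjusted estimate = 77,402,000 / 800 = 96752.5 → $96,800.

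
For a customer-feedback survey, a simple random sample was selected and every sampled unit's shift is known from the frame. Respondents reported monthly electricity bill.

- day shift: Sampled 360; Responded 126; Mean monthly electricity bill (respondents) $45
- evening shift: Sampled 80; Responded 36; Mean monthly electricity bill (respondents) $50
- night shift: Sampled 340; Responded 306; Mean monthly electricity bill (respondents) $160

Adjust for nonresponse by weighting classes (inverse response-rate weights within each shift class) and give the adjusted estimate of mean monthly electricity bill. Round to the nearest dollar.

$96

Response rates by class: day shift 126/360 = 35%, evening shift 36/80 = 45%, night shift 306/340 = 90%.
Each respondent's weight = sampled/responded in their class; summing within a class gives n_sampled, so:
  day shift: 360 × 45 = 16,200
  evening shift: 80 × 50 = 4000
  night shift: 340 × 160 = 54,400
Adjusted estimate = 74,600 / 780 = 95.641 → $96.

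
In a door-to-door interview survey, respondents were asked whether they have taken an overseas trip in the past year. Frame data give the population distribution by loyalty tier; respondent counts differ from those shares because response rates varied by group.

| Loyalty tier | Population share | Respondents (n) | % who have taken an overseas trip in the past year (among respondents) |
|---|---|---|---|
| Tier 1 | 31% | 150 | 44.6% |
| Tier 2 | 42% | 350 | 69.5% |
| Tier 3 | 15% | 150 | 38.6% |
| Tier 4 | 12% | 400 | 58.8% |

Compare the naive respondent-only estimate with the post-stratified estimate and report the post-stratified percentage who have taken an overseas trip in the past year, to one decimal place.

55.9%

Naive respondent-only estimate (weights = respondent counts):
  (150/1050)×44.6 + (350/1050)×69.5 + (150/1050)×38.6 + (400/1050)×58.8 = 57.4524%
Post-stratifying to population shares instead:
  0.31×44.6 + 0.42×69.5 + 0.15×38.6 + 0.12×58.8 = 55.862%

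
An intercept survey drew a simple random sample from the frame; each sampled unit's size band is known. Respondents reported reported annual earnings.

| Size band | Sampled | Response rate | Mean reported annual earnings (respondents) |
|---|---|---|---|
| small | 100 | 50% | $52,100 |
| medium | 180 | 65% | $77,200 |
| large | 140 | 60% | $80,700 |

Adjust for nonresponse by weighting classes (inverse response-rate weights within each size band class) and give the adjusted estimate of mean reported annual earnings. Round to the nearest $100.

$72,400

Weighting each respondent by the inverse class response rate inflates each class back to its sampled size, so the class weight is n_sampled:
  small: 100 × 52,100 = 5,210,000
  medium: 180 × 77,200 = 13,896,000
  large: 140 × 80,700 = 11,298,000
Adjusted estimate = 30,404,000 / 420 = 72390.5 → $72,400.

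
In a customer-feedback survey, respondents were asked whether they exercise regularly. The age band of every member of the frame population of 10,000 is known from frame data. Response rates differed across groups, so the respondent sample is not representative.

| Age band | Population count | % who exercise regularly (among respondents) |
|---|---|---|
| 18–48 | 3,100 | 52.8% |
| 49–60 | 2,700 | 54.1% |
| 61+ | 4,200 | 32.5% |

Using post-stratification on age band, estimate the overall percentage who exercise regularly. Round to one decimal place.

Post-stratification weights by population share, not respondent share:
  18–48: (3,100/10,000) × 52.8 = 16.368
  49–60: (2,700/10,000) × 54.1 = 14.607
  61+: (4,200/10,000) × 32.5 = 13.65
Post-stratified estimate = 44.625 → 44.6%.

44.6%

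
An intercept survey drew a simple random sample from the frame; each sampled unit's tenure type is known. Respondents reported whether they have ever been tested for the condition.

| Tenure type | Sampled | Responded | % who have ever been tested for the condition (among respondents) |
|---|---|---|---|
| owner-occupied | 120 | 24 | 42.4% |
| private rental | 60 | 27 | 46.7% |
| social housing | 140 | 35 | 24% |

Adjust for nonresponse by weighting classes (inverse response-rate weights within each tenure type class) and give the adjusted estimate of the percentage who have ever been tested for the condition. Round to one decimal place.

Class response rates: owner-occupied 24/120 = 20%, private rental 27/60 = 45%, social housing 35/140 = 25%.
Weighting each respondent by the inverse class response rate inflates each class back to its sampled size, so the class weight is n_sampled:
  owner-occupied: 120 × 42.4 = 5088
  private rental: 60 × 46.7 = 2802
  social housing: 140 × 24 = 3360
Adjusted estimate = 11,250 / 320 = 35.1562 → 35.2%.

35.2%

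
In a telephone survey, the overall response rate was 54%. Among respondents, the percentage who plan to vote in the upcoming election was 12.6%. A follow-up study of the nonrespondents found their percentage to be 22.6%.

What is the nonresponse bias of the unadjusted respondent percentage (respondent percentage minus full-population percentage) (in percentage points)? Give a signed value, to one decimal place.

-4.6 percentage points

Nonresponse fraction = 1 − 0.54 = 0.46.
Bias = (nonresponse fraction) × (respondent percentage − nonrespondent percentage)
     = 0.46 × (12.6 − 22.6) = 0.46 × -10 = -4.6.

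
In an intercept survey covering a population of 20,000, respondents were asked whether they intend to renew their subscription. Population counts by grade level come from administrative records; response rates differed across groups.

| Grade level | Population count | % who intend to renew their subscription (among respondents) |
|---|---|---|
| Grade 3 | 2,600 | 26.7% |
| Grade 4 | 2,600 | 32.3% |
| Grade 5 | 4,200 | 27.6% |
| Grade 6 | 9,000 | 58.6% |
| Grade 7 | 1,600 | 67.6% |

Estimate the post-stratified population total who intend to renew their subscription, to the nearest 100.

Apply each group's respondent rate to its population count:
  Grade 3: 2,600 × 26.7% = 694.2
  Grade 4: 2,600 × 32.3% = 839.8
  Grade 5: 4,200 × 27.6% = 1159.2
  Grade 6: 9,000 × 58.6% = 5274
  Grade 7: 1,600 × 67.6% = 1081.6
Estimated total = 9048.8 → 9,000.

9,000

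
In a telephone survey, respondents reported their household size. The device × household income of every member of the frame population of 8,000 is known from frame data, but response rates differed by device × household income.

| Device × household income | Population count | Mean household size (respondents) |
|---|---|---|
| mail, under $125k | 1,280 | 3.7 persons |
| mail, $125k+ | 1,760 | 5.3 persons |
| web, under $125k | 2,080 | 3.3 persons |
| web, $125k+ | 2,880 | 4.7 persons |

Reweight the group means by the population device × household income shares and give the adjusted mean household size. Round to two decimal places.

Each cell contributes population-share × respondent value:
  mail, under $125k: (1,280/8,000) × 3.7 = 0.592
  mail, $125k+: (1,760/8,000) × 5.3 = 1.166
  web, under $125k: (2,080/8,000) × 3.3 = 0.858
  web, $125k+: (2,880/8,000) × 4.7 = 1.692
Post-stratified estimate = 4.308 → 4.31.

4.31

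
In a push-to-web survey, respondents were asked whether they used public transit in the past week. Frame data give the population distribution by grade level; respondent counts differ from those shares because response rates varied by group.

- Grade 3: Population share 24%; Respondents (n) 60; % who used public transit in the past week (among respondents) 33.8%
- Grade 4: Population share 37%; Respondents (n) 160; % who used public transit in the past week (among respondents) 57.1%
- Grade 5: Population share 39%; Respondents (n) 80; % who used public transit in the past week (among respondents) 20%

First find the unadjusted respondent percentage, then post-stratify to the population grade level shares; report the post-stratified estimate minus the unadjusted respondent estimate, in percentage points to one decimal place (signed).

-5.5 percentage points

Unadjusted (pooled respondent) estimate weights by respondent counts:
  (60/300)×33.8 + (160/300)×57.1 + (80/300)×20 = 42.5467%
Reweighting by population grade level shares:
  0.24×33.8 + 0.37×57.1 + 0.39×20 = 37.039%
Difference = 37.039 − 42.5467 = -5.5077 pp.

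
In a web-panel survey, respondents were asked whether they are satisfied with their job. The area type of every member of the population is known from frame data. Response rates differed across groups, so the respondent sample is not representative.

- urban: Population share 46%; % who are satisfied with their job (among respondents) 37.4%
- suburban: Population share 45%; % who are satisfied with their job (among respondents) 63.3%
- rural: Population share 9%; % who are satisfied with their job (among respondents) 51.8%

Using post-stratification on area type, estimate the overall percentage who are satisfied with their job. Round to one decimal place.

50.4%

Each cell contributes population-share × respondent value:
  urban: 0.46 × 37.4 = 17.204
  suburban: 0.45 × 63.3 = 28.485
  rural: 0.09 × 51.8 = 4.662
Post-stratified estimate = 50.351 → 50.4%.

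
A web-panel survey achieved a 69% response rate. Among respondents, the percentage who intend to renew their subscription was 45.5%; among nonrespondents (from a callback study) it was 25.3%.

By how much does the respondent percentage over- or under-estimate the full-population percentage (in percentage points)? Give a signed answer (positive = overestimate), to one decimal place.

+6.3 percentage points

Nonresponse fraction = 1 − 0.69 = 0.31.
Bias = (nonresponse fraction) × (respondent percentage − nonrespondent percentage)
     = 0.31 × (45.5 − 25.3) = 0.31 × 20.2 = 6.262.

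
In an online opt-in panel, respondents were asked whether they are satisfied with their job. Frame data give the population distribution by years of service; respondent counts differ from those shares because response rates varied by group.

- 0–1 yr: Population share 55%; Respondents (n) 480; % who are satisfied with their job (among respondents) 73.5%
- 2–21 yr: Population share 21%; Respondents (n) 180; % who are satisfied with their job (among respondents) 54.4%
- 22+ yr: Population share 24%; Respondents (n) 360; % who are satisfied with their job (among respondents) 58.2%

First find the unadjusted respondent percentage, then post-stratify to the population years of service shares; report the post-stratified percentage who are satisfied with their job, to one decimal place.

65.8%

Without adjustment, the pooled respondent share is:
  (480/1020)×73.5 + (180/1020)×54.4 + (360/1020)×58.2 = 64.7294%
Post-stratified estimate weights by population shares:
  0.55×73.5 + 0.21×54.4 + 0.24×58.2 = 65.817%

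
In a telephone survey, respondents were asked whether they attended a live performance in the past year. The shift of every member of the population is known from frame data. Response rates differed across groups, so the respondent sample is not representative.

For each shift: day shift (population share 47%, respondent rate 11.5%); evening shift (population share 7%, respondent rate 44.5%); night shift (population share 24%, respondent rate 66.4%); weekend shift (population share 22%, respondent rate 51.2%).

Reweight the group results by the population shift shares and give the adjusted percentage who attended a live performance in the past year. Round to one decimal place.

Reweight to the known shift distribution:
  day shift: 0.47 × 11.5 = 5.405
  evening shift: 0.07 × 44.5 = 3.115
  night shift: 0.24 × 66.4 = 15.936
  weekend shift: 0.22 × 51.2 = 11.264
Post-stratified estimate = 35.72 → 35.7%.

35.7%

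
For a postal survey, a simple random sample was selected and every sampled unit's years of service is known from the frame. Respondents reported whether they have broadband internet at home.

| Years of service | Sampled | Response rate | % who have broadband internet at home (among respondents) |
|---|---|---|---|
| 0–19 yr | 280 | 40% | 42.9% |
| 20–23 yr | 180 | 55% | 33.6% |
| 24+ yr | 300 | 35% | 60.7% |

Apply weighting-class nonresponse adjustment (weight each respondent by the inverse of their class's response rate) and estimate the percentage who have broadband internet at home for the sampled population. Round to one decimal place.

Inverse-response-rate weighting restores each class to its sampled count, so class totals weight by n_sampled:
  0–19 yr: 280 × 42.9 = 12,012
  20–23 yr: 180 × 33.6 = 6048
  24+ yr: 300 × 60.7 = 18,210
Adjusted estimate = 36,270 / 760 = 47.7237 → 47.7%.

47.7%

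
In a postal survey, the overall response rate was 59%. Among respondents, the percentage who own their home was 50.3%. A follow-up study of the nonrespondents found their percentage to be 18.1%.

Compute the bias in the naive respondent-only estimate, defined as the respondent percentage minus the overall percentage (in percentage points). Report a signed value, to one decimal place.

+13.2 percentage points

Nonresponse fraction = 1 − 0.59 = 0.41.
Bias = (nonresponse fraction) × (respondent percentage − nonrespondent percentage)
     = 0.41 × (50.3 − 18.1) = 0.41 × 32.2 = 13.202.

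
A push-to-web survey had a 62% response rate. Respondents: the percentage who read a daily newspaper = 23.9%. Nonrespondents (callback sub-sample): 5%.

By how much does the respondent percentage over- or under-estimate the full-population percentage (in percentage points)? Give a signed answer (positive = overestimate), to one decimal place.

+7.2 percentage points

Nonresponse fraction = 1 − 0.62 = 0.38.
Bias = (nonresponse fraction) × (respondent percentage − nonrespondent percentage)
     = 0.38 × (23.9 − 5) = 0.38 × 18.9 = 7.182.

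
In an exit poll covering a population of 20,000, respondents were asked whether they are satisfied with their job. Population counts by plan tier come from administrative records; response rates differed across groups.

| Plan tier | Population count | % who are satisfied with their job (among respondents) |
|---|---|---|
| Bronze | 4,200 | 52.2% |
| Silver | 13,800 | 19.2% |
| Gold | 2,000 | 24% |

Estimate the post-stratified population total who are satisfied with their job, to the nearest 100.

Estimated count per cell = population count × respondent percentage:
  Bronze: 4,200 × 52.2% = 2192.4
  Silver: 13,800 × 19.2% = 2649.6
  Gold: 2,000 × 24% = 480
Estimated total = 5322 → 5,300.

5,300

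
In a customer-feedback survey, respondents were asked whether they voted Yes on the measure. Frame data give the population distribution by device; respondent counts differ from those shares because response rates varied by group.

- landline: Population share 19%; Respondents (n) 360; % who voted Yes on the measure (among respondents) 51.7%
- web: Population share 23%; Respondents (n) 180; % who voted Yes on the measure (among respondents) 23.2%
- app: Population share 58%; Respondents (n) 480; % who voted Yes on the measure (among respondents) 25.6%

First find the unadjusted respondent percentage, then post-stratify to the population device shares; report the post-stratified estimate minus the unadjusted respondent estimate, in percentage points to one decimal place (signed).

-4.4 percentage points

Naive respondent-only estimate (weights = respondent counts):
  (360/1020)×51.7 + (180/1020)×23.2 + (480/1020)×25.6 = 34.3882%
Post-stratifying to population shares instead:
  0.19×51.7 + 0.23×23.2 + 0.58×25.6 = 30.007%
Difference = 30.007 − 34.3882 = -4.3812 pp.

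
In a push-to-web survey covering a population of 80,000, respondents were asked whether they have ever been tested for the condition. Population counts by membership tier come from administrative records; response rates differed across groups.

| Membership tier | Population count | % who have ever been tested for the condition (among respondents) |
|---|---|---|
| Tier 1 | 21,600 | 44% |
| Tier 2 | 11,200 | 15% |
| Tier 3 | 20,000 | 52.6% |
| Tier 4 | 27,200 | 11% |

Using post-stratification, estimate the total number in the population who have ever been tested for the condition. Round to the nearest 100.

Each cell contributes its population count × the respondent rate:
  Tier 1: 21,600 × 44% = 9504
  Tier 2: 11,200 × 15% = 1680
  Tier 3: 20,000 × 52.6% = 10,520
  Tier 4: 27,200 × 11% = 2992
Estimated total = 24,696 → 24,700.

24,700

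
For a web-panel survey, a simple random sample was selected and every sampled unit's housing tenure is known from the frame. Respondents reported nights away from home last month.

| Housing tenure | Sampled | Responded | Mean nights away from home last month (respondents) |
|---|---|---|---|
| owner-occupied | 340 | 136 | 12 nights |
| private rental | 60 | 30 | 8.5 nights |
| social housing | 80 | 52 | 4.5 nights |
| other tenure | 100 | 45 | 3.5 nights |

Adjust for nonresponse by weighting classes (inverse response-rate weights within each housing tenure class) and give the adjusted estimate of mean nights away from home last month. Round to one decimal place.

Class response rates: owner-occupied 136/340 = 40%, private rental 30/60 = 50%, social housing 52/80 = 65%, other tenure 45/100 = 45%.
Weighting each respondent by the inverse class response rate inflates each class back to its sampled size, so the class weight is n_sampled:
  owner-occupied: 340 × 12 = 4080
  private rental: 60 × 8.5 = 510
  social housing: 80 × 4.5 = 360
  other tenure: 100 × 3.5 = 350
Adjusted estimate = 5300 / 580 = 9.13793 → 9.1.

9.1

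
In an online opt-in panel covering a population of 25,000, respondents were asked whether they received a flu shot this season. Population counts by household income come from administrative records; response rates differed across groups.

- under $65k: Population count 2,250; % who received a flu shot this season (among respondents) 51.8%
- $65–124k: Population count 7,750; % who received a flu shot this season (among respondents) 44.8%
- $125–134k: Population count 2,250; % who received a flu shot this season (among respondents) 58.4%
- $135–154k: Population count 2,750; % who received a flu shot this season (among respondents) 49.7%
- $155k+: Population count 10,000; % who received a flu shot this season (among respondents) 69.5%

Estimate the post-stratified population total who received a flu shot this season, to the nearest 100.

Apply each group's respondent rate to its population count:
  under $65k: 2,250 × 51.8% = 1165.5
  $65–124k: 7,750 × 44.8% = 3472
  $125–134k: 2,250 × 58.4% = 1314
  $135–154k: 2,750 × 49.7% = 1366.75
  $155k+: 10,000 × 69.5% = 6950
Estimated total = 14268.2 → 14,300.

14,300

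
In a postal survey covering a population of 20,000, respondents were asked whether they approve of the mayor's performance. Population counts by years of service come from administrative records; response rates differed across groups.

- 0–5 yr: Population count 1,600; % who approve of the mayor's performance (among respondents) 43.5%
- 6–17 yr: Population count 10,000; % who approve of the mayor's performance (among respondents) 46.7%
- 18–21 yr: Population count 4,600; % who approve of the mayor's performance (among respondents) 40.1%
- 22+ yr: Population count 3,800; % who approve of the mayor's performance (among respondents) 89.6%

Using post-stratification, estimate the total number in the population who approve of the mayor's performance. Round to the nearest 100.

10,600

Estimated count per cell = population count × respondent percentage:
  0–5 yr: 1,600 × 43.5% = 696
  6–17 yr: 10,000 × 46.7% = 4670
  18–21 yr: 4,600 × 40.1% = 1844.6
  22+ yr: 3,800 × 89.6% = 3404.8
Estimated total = 10615.4 → 10,600.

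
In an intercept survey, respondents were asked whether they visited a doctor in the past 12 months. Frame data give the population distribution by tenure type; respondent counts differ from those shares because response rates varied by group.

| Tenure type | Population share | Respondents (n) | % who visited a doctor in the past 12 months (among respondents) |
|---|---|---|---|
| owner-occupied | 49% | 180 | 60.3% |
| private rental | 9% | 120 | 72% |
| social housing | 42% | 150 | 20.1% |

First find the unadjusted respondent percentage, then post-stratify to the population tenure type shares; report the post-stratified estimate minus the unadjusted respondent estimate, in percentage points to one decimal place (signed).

Unadjusted (pooled respondent) estimate weights by respondent counts:
  (180/450)×60.3 + (120/450)×72 + (150/450)×20.1 = 50.02%
Reweighting by population tenure type shares:
  0.49×60.3 + 0.09×72 + 0.42×20.1 = 44.469%
Difference = 44.469 − 50.02 = -5.551 pp.

-5.6 percentage points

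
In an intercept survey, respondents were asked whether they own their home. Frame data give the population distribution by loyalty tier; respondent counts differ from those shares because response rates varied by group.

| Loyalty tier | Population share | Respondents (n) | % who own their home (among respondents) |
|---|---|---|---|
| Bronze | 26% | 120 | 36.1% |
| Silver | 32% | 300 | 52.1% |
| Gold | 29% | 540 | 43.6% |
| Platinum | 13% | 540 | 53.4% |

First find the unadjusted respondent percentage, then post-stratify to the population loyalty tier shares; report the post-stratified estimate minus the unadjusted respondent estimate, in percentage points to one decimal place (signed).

-2.6 percentage points

Unadjusted (pooled respondent) estimate weights by respondent counts:
  (120/1500)×36.1 + (300/1500)×52.1 + (540/1500)×43.6 + (540/1500)×53.4 = 48.228%
Reweighting by population loyalty tier shares:
  0.26×36.1 + 0.32×52.1 + 0.29×43.6 + 0.13×53.4 = 45.644%
Difference = 45.644 − 48.228 = -2.584 pp.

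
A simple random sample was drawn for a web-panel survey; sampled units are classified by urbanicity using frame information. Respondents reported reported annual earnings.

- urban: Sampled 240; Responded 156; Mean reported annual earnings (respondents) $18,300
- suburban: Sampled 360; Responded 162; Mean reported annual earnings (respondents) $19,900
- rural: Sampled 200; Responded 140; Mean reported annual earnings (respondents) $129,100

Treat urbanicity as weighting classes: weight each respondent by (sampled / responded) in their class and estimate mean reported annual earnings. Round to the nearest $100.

Response rates by class: urban 156/240 = 65%, suburban 162/360 = 45%, rural 140/200 = 70%.
With weight = n_sampled/n_responded per class, the weighted class total is n_sampled:
  urban: 240 × 18,300 = 4,392,000
  suburban: 360 × 19,900 = 7,164,000
  rural: 200 × 129,100 = 25,820,000
Adjusted estimate = 37,376,000 / 800 = 46,720 → $46,700.

$46,700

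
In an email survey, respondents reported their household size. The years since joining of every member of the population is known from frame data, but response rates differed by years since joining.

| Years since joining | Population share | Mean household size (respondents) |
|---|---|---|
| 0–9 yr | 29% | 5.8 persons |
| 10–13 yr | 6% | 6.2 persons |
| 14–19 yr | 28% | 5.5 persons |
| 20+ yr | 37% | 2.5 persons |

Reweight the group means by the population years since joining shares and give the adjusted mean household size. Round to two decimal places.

Weight each group's respondent value by its population share:
  0–9 yr: 0.29 × 5.8 = 1.682
  10–13 yr: 0.06 × 6.2 = 0.372
  14–19 yr: 0.28 × 5.5 = 1.54
  20+ yr: 0.37 × 2.5 = 0.925
Post-stratified estimate = 4.519 → 4.52.

4.52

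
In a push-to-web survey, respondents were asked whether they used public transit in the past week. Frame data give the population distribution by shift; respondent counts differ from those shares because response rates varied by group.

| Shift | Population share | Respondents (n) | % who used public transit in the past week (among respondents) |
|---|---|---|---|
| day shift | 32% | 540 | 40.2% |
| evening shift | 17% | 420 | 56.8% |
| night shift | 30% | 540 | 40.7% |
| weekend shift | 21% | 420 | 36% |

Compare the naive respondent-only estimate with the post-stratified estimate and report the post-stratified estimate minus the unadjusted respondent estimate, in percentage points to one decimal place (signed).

-0.8 percentage points

Unadjusted (pooled respondent) estimate weights by respondent counts:
  (540/1920)×40.2 + (420/1920)×56.8 + (540/1920)×40.7 + (420/1920)×36 = 43.0531%
Post-stratifying to population shares instead:
  0.32×40.2 + 0.17×56.8 + 0.3×40.7 + 0.21×36 = 42.29%
Difference = 42.29 − 43.0531 = -0.7631 pp.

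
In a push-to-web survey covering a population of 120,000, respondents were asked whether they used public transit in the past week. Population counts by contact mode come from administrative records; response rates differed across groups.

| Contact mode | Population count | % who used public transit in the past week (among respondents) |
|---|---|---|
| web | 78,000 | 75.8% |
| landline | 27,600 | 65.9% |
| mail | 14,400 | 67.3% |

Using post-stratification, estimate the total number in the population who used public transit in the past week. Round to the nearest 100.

Estimated count per cell = population count × respondent percentage:
  web: 78,000 × 75.8% = 59,124
  landline: 27,600 × 65.9% = 18188.4
  mail: 14,400 × 67.3% = 9691.2
Estimated total = 87003.6 → 87,000.

87,000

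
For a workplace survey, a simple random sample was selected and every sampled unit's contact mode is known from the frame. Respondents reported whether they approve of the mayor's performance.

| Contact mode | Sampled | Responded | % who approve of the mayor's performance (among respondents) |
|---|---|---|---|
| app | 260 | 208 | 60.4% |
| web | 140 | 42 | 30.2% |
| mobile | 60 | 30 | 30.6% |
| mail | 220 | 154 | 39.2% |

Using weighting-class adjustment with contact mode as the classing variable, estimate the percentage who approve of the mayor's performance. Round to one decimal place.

Class response rates: app 208/260 = 80%, web 42/140 = 30%, mobile 30/60 = 50%, mail 154/220 = 70%.
Weighting each respondent by the inverse class response rate inflates each class back to its sampled size, so the class weight is n_sampled:
  app: 260 × 60.4 = 15,704
  web: 140 × 30.2 = 4228
  mobile: 60 × 30.6 = 1836
  mail: 220 × 39.2 = 8624
Adjusted estimate = 30,392 / 680 = 44.6941 → 44.7%.

44.7%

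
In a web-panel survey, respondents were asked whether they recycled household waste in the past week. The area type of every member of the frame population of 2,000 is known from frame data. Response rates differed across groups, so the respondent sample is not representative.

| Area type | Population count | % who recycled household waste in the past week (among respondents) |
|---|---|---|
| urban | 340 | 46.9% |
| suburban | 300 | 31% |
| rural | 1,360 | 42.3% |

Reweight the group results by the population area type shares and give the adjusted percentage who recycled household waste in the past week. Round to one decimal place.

41.4%

Weight each group's respondent value by its population share:
  urban: (340/2,000) × 46.9 = 7.973
  suburban: (300/2,000) × 31 = 4.65
  rural: (1,360/2,000) × 42.3 = 28.764
Post-stratified estimate = 41.387 → 41.4%.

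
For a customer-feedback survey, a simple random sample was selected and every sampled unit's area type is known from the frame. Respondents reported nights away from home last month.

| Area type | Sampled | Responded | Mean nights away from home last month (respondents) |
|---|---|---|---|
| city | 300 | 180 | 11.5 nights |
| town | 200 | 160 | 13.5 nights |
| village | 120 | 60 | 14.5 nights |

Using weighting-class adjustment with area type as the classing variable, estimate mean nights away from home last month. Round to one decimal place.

12.7

Response rates by class: city 180/300 = 60%, town 160/200 = 80%, village 60/120 = 50%.
Inverse-response-rate weighting restores each class to its sampled count, so class totals weight by n_sampled:
  city: 300 × 11.5 = 3450
  town: 200 × 13.5 = 2700
  village: 120 × 14.5 = 1740
Adjusted estimate = 7890 / 620 = 12.7258 → 12.7.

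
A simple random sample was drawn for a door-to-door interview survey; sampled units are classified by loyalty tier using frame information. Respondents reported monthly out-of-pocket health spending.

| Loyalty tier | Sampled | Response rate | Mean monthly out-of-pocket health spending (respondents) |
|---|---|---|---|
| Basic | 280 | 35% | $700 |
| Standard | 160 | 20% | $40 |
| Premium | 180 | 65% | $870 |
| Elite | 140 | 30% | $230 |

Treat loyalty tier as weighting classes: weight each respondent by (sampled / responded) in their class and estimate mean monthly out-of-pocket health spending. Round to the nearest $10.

$510

Weighting each respondent by the inverse class response rate inflates each class back to its sampled size, so the class weight is n_sampled:
  Basic: 280 × 700 = 196,000
  Standard: 160 × 40 = 6400
  Premium: 180 × 870 = 156,600
  Elite: 140 × 230 = 32,200
Adjusted estimate = 391,200 / 760 = 514.737 → $510.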